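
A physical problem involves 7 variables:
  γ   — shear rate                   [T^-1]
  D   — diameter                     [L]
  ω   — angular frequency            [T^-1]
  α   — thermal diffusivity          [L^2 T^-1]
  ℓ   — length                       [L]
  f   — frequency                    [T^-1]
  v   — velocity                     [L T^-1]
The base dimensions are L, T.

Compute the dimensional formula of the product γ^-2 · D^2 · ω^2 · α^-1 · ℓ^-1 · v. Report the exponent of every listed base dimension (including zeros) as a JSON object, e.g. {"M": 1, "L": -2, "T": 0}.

Dimensional matrix (L×T by γ×D×ω×α×ℓ×f×v):
  L: [ 0  1  0  2  1  0  1]
  T: [-1  0 -1 -1  0 -1 -1]
  [L]: (-2)·0+(2)·1+(2)·0+(-1)·2+(-1)·1+(1)·1 = 0
  [T]: (-2)·-1+(2)·0+(2)·-1+(-1)·-1+(-1)·0+(1)·-1 = 0
⇒ 1 (dimensionless)

{"L": 0, "T": 0}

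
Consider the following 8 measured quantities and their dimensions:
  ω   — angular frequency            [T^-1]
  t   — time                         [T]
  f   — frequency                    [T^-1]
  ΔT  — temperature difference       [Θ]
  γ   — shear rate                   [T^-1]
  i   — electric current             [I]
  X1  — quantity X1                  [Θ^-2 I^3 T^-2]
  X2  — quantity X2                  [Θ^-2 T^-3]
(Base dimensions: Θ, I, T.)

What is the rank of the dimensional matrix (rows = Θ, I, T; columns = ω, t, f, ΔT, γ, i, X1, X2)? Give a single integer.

3

Dimensional matrix (Θ×I×T by ω×t×f×ΔT×γ×i×X1×X2):
  Θ: [ 0  0  0  1  0  0 -2 -2]
  I: [ 0  0  0  0  0  1  3  0]
  T: [-1  1 -1  0 -1  0 -2 -3]
RREF → pivots at {ω,ΔT,i} ⇒ r = 3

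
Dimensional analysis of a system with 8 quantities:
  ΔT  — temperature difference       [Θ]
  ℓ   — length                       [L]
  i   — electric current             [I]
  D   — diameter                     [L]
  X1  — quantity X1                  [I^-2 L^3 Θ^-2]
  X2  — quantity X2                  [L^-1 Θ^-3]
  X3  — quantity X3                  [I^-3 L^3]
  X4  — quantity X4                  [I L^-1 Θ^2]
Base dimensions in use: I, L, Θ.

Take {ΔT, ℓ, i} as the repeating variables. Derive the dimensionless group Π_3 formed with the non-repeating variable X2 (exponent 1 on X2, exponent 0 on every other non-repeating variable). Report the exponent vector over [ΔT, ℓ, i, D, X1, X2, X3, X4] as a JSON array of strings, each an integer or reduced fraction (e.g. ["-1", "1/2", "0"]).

["3", "1", "0", "0", "0", "1", "0", "0"]

Exponent matrix [I,L,Θ] × [ΔT,ℓ,i,D,X1,X2,X3,X4]:
  I: [ 0  0  1  0 -2  0 -3  1]
  L: [ 0  1  0  1  3 -1  3 -1]
  Θ: [ 1  0  0  0 -2 -3  0  2]
RREF → pivots at {ΔT,ℓ,i} ⇒ r = 3
Pivot set = {ΔT,ℓ,i}, free = {D,X1,X2,X3,X4}
RREF:
  r0: [   1    0    0    0   -2   -3    0    2]
  r1: [   0    1    0    1    3   -1    3   -1]
  r2: [   0    0    1    0   -2    0   -3    1]
Fix exponent of X2 at 1, D at 0, X1 at 0, X3 at 0, X4 at 0; solve each RREF row for its pivot's exponent:
  r0: exp(ΔT) + (-3)·1 = 0 ⇒ exp(ΔT) = 3
  r1: exp(ℓ) + (-1)·1 = 0 ⇒ exp(ℓ) = 1
  r2: exp(i) + (0)·1 = 0 ⇒ exp(i) = 0
Π_3 = ΔT^3 · ℓ · X2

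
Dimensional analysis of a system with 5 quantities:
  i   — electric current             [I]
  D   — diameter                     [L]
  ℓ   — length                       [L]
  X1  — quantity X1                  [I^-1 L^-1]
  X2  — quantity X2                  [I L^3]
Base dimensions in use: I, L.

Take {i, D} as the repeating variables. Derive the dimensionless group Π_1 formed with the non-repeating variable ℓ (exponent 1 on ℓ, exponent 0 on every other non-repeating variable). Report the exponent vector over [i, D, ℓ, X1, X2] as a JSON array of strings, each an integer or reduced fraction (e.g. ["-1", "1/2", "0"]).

Dimensional matrix (I×L by i×D×ℓ×X1×X2):
  I: [ 1  0  0 -1  1]
  L: [ 0  1  1 -1  3]
Row reduction gives pivot columns i,D; rank = 2
Pivot set = {i,D}, free = {ℓ,X1,X2}
RREF:
  r0: [   1    0    0   -1    1]
  r1: [   0    1    1   -1    3]
Fix exponent of ℓ at 1, X1 at 0, X2 at 0; solve each RREF row for its pivot's exponent:
  r0: exp(i) + (0)·1 = 0 ⇒ exp(i) = 0
  r1: exp(D) + (1)·1 = 0 ⇒ exp(D) = -1
Π_1 = D^-1 · ℓ

["0", "-1", "1", "0", "0"]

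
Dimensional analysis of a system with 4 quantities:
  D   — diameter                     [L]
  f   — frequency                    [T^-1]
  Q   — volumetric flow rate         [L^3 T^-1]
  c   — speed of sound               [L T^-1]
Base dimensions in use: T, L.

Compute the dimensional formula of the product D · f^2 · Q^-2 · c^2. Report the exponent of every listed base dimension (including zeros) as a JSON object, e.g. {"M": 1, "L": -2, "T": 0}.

{"T": -2, "L": -3}

Exponent matrix [T,L] × [D,f,Q,c]:
  T: [ 0 -1 -1 -1]
  L: [ 1  0  3  1]
  [T]: (1)·0+(2)·-1+(-2)·-1+(2)·-1 = -2
  [L]: (1)·1+(2)·0+(-2)·3+(2)·1 = -3
⇒ T^-2 L^-3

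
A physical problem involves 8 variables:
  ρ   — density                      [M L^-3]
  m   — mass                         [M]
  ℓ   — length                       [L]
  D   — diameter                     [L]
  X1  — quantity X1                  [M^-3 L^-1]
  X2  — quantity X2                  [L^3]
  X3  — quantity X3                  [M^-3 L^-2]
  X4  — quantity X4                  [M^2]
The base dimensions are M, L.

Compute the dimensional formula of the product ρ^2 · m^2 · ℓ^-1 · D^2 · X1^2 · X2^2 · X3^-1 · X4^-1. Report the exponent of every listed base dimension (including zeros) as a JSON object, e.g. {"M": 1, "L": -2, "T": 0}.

{"M": -1, "L": 1}

Exponent matrix [M,L] × [ρ,m,ℓ,D,X1,X2,X3,X4]:
  M: [ 1  1  0  0 -3  0 -3  2]
  L: [-3  0  1  1 -1  3 -2  0]
  [M]: (2)·1+(2)·1+(-1)·0+(2)·0+(2)·-3+(2)·0+(-1)·-3+(-1)·2 = -1
  [L]: (2)·-3+(2)·0+(-1)·1+(2)·1+(2)·-1+(2)·3+(-1)·-2+(-1)·0 = 1
⇒ M^-1 L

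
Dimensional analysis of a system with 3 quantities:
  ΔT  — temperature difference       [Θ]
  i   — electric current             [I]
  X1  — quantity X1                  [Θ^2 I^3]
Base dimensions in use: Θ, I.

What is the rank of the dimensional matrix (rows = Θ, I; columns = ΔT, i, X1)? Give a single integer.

2

Write exponents as rows Θ,I / cols ΔT,i,X1:
  Θ: [ 1  0  2]
  I: [ 0  1  3]
RREF → pivots at {ΔT,i} ⇒ r = 2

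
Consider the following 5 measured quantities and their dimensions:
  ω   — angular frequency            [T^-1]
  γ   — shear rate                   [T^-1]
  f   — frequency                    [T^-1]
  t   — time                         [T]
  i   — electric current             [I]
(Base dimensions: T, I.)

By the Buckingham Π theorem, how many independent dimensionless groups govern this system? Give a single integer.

3

Write exponents as rows T,I / cols ω,γ,f,t,i:
  T: [-1 -1 -1  1  0]
  I: [ 0  0  0  0  1]
Row reduction gives pivot columns ω,i; rank = 2
5 vars − rank 2 = 3 Π groups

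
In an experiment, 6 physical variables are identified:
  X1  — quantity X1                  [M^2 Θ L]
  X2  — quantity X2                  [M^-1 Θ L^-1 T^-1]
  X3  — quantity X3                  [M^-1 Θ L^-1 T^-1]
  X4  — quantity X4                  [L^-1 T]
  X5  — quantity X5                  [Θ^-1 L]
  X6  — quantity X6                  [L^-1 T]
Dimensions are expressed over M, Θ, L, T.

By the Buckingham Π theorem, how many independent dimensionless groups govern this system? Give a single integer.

3

Write exponents as rows M,Θ,L,T / cols X1,X2,X3,X4,X5,X6:
  M: [ 2 -1 -1  0  0  0]
  Θ: [ 1  1  1  0 -1  0]
  L: [ 1 -1 -1 -1  1 -1]
  T: [ 0 -1 -1  1  0  1]
RREF → pivots at {X1,X2,X4} ⇒ r = 3
n=6, r=3 ⇒ 3 dimensionless groups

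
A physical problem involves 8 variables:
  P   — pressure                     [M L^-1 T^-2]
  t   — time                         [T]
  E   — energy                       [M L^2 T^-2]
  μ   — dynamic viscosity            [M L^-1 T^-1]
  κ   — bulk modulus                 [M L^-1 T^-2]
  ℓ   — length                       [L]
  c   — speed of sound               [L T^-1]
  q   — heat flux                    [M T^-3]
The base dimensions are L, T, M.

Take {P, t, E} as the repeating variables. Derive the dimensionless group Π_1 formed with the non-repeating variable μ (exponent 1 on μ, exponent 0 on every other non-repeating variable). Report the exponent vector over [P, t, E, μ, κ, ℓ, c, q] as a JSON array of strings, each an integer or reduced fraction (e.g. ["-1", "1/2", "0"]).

Write exponents as rows L,T,M / cols P,t,E,μ,κ,ℓ,c,q:
  L: [-1  0  2 -1 -1  1  1  0]
  T: [-2  1 -2 -1 -2  0 -1 -3]
  M: [ 1  0  1  1  1  0  0  1]
RREF → pivots at {P,t,E} ⇒ r = 3
Pivot set = {P,t,E}, free = {μ,κ,ℓ,c,q}
RREF:
  r0: [   1    0    0    1    1 -1/3 -1/3  2/3]
  r1: [   0    1    0    1    0    0   -1   -1]
  r2: [   0    0    1    0    0  1/3  1/3  1/3]
Fix exponent of μ at 1, κ at 0, ℓ at 0, c at 0, q at 0; solve each RREF row for its pivot's exponent:
  r0: exp(P) + (1)·1 = 0 ⇒ exp(P) = -1
  r1: exp(t) + (1)·1 = 0 ⇒ exp(t) = -1
  r2: exp(E) + (0)·1 = 0 ⇒ exp(E) = 0
Π_1 = P^-1 · t^-1 · μ

["-1", "-1", "0", "1", "0", "0", "0", "0"]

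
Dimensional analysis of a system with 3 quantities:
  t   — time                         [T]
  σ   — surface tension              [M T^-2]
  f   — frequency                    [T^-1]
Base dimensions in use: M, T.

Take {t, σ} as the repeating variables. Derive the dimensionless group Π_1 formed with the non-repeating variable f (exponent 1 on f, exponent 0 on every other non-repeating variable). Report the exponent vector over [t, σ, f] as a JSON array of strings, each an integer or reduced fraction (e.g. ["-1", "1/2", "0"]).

["1", "0", "1"]

Write exponents as rows M,T / cols t,σ,f:
  M: [ 0  1  0]
  T: [ 1 -2 -1]
RREF → pivots at {t,σ} ⇒ r = 2
Repeat: t,σ; free: f
RREF:
  r0: [   1    0   -1]
  r1: [   0    1    0]
Fix exponent of f at 1; solve each RREF row for its pivot's exponent:
  r0: exp(t) + (-1)·1 = 0 ⇒ exp(t) = 1
  r1: exp(σ) + (0)·1 = 0 ⇒ exp(σ) = 0
Π_1 = t · f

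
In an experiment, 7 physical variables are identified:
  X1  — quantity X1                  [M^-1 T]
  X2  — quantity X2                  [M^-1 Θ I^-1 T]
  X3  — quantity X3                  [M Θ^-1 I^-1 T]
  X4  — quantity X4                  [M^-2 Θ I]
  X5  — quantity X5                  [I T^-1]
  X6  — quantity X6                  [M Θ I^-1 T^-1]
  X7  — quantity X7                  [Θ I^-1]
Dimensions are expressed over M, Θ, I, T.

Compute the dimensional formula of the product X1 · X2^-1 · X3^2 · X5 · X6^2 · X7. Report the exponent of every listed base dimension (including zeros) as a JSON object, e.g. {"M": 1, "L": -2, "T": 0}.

Write exponents as rows M,Θ,I,T / cols X1,X2,X3,X4,X5,X6,X7:
  M: [-1 -1  1 -2  0  1  0]
  Θ: [ 0  1 -1  1  0  1  1]
  I: [ 0 -1 -1  1  1 -1 -1]
  T: [ 1  1  1  0 -1 -1  0]
  [M]: (1)·-1+(-1)·-1+(2)·1+(1)·0+(2)·1+(1)·0 = 4
  [Θ]: (1)·0+(-1)·1+(2)·-1+(1)·0+(2)·1+(1)·1 = 0
  [I]: (1)·0+(-1)·-1+(2)·-1+(1)·1+(2)·-1+(1)·-1 = -3
  [T]: (1)·1+(-1)·1+(2)·1+(1)·-1+(2)·-1+(1)·0 = -1
⇒ M^4 I^-3 T^-1

{"M": 4, "Θ": 0, "I": -3, "T": -1}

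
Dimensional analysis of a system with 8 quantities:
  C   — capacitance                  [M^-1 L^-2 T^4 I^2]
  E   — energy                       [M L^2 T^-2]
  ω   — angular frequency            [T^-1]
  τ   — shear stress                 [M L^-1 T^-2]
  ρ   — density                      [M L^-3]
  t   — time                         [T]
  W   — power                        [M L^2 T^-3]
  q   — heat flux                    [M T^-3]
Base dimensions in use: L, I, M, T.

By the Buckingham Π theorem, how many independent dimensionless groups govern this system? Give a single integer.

Write exponents as rows L,I,M,T / cols C,E,ω,τ,ρ,t,W,q:
  L: [-2  2  0 -1 -3  0  2  0]
  I: [ 2  0  0  0  0  0  0  0]
  M: [-1  1  0  1  1  0  1  1]
  T: [ 4 -2 -1 -2  0  1 -3 -3]
Row reduction gives pivot columns C,E,ω,τ; rank = 4
Π count = n − r = 8 − 4 = 4

4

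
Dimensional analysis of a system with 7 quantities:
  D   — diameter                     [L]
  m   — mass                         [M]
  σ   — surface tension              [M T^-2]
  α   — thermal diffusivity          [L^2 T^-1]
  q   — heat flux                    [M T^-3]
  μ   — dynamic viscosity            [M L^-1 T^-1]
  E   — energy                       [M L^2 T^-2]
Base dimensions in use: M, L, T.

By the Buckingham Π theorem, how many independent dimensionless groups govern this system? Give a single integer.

4

Write exponents as rows M,L,T / cols D,m,σ,α,q,μ,E:
  M: [ 0  1  1  0  1  1  1]
  L: [ 1  0  0  2  0 -1  2]
  T: [ 0  0 -2 -1 -3 -1 -2]
Row reduction gives pivot columns D,m,σ; rank = 3
7 vars − rank 3 = 4 Π groups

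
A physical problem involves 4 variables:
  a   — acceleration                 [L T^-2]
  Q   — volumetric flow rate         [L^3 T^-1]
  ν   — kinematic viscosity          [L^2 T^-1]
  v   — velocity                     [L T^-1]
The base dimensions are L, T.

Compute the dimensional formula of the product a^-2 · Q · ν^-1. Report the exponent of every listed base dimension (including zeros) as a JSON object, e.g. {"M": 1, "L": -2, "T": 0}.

Dimensional matrix (L×T by a×Q×ν×v):
  L: [ 1  3  2  1]
  T: [-2 -1 -1 -1]
  [L]: (-2)·1+(1)·3+(-1)·2 = -1
  [T]: (-2)·-2+(1)·-1+(-1)·-1 = 4
⇒ L^-1 T^4

{"L": -1, "T": 4}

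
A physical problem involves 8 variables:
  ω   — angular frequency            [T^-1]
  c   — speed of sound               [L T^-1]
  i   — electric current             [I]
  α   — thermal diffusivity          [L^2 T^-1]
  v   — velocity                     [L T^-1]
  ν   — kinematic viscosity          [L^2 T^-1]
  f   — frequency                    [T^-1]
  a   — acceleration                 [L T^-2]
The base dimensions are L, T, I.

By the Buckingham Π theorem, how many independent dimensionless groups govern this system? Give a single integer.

5

Exponent matrix [L,T,I] × [ω,c,i,α,v,ν,f,a]:
  L: [ 0  1  0  2  1  2  0  1]
  T: [-1 -1  0 -1 -1 -1 -1 -2]
  I: [ 0  0  1  0  0  0  0  0]
Row reduction gives pivot columns ω,c,i; rank = 3
Π count = n − r = 8 − 3 = 5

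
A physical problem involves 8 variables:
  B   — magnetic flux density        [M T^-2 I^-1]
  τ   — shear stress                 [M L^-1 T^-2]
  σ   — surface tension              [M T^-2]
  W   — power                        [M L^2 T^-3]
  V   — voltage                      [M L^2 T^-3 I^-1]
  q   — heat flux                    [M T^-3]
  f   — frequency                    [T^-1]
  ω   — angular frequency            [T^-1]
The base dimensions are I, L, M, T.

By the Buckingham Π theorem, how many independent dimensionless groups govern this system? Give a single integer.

4

Dimensional matrix (I×L×M×T by B×τ×σ×W×V×q×f×ω):
  I: [-1  0  0  0 -1  0  0  0]
  L: [ 0 -1  0  2  2  0  0  0]
  M: [ 1  1  1  1  1  1  0  0]
  T: [-2 -2 -2 -3 -3 -3 -1 -1]
Row reduction gives pivot columns B,τ,σ,W; rank = 4
Π count = n − r = 8 − 4 = 4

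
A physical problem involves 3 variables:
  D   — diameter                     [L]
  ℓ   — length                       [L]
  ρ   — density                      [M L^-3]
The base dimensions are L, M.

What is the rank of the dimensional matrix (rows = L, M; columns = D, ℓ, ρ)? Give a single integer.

2

Exponent matrix [L,M] × [D,ℓ,ρ]:
  L: [ 1  1 -3]
  M: [ 0  0  1]
Row reduction gives pivot columns D,ρ; rank = 2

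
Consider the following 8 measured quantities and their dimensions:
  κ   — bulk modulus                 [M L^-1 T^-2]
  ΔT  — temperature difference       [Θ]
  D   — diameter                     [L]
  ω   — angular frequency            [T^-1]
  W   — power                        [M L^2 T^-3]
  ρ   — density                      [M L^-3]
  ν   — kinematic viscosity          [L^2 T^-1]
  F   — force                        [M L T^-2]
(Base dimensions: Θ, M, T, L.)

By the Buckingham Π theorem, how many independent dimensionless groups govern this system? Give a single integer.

4

Write exponents as rows Θ,M,T,L / cols κ,ΔT,D,ω,W,ρ,ν,F:
  Θ: [ 0  1  0  0  0  0  0  0]
  M: [ 1  0  0  0  1  1  0  1]
  T: [-2  0  0 -1 -3  0 -1 -2]
  L: [-1  0  1  0  2 -3  2  1]
Echelon form has 4 nonzero rows (pivots: κ,ΔT,D,ω)
8 vars − rank 4 = 4 Π groups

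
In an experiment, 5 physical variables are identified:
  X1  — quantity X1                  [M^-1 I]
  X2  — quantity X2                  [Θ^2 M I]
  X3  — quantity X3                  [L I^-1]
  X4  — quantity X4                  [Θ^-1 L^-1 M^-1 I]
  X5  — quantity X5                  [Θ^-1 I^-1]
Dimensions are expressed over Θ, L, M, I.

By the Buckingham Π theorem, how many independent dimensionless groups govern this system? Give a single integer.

2

Dimensional matrix (Θ×L×M×I by X1×X2×X3×X4×X5):
  Θ: [ 0  2  0 -1 -1]
  L: [ 0  0  1 -1  0]
  M: [-1  1  0 -1  0]
  I: [ 1  1 -1  1 -1]
Echelon form has 3 nonzero rows (pivots: X1,X2,X3)
Π count = n − r = 5 − 3 = 2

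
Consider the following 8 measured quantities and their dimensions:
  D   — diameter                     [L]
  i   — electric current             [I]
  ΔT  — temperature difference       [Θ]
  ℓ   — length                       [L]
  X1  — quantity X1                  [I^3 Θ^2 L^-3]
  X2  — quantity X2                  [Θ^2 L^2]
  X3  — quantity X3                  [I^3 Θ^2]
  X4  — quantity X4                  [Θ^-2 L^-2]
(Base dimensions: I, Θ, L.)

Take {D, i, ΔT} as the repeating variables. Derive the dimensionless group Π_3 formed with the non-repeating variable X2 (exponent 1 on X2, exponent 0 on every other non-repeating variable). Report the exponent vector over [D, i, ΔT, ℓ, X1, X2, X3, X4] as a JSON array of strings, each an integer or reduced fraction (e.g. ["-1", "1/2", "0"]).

Write exponents as rows I,Θ,L / cols D,i,ΔT,ℓ,X1,X2,X3,X4:
  I: [ 0  1  0  0  3  0  3  0]
  Θ: [ 0  0  1  0  2  2  2 -2]
  L: [ 1  0  0  1 -3  2  0 -2]
RREF → pivots at {D,i,ΔT} ⇒ r = 3
Pivot set = {D,i,ΔT}, free = {ℓ,X1,X2,X3,X4}
RREF:
  r0: [   1    0    0    1   -3    2    0   -2]
  r1: [   0    1    0    0    3    0    3    0]
  r2: [   0    0    1    0    2    2    2   -2]
Fix exponent of X2 at 1, ℓ at 0, X1 at 0, X3 at 0, X4 at 0; solve each RREF row for its pivot's exponent:
  r0: exp(D) + (2)·1 = 0 ⇒ exp(D) = -2
  r1: exp(i) + (0)·1 = 0 ⇒ exp(i) = 0
  r2: exp(ΔT) + (2)·1 = 0 ⇒ exp(ΔT) = -2
Π_3 = D^-2 · ΔT^-2 · X2

["-2", "0", "-2", "0", "0", "1", "0", "0"]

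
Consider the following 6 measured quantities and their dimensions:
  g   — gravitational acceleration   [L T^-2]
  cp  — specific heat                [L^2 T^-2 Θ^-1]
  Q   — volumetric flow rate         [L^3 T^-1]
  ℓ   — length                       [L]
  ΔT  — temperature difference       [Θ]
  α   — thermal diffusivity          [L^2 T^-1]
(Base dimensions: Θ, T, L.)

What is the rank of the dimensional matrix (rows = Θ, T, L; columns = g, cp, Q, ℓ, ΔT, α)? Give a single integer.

3

Dimensional matrix (Θ×T×L by g×cp×Q×ℓ×ΔT×α):
  Θ: [ 0 -1  0  0  1  0]
  T: [-2 -2 -1  0  0 -1]
  L: [ 1  2  3  1  0  2]
Row reduction gives pivot columns g,cp,Q; rank = 3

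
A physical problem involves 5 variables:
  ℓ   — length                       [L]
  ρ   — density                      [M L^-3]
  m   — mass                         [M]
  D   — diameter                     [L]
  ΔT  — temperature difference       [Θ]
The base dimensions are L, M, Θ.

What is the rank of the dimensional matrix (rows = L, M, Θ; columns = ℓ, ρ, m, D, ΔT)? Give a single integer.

Dimensional matrix (L×M×Θ by ℓ×ρ×m×D×ΔT):
  L: [ 1 -3  0  1  0]
  M: [ 0  1  1  0  0]
  Θ: [ 0  0  0  0  1]
Echelon form has 3 nonzero rows (pivots: ℓ,ρ,ΔT)

3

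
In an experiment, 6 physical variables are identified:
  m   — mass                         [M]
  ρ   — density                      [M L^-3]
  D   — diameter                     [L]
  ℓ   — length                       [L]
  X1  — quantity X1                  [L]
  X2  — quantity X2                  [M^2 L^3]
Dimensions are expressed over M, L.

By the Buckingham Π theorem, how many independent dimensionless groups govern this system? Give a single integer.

Write exponents as rows M,L / cols m,ρ,D,ℓ,X1,X2:
  M: [ 1  1  0  0  0  2]
  L: [ 0 -3  1  1  1  3]
RREF → pivots at {m,ρ} ⇒ r = 2
Π count = n − r = 6 − 2 = 4

4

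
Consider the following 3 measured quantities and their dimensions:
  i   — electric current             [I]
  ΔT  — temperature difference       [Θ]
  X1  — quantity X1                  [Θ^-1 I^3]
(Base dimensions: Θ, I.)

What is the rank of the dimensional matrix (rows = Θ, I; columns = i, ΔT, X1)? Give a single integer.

Write exponents as rows Θ,I / cols i,ΔT,X1:
  Θ: [ 0  1 -1]
  I: [ 1  0  3]
Echelon form has 2 nonzero rows (pivots: i,ΔT)

2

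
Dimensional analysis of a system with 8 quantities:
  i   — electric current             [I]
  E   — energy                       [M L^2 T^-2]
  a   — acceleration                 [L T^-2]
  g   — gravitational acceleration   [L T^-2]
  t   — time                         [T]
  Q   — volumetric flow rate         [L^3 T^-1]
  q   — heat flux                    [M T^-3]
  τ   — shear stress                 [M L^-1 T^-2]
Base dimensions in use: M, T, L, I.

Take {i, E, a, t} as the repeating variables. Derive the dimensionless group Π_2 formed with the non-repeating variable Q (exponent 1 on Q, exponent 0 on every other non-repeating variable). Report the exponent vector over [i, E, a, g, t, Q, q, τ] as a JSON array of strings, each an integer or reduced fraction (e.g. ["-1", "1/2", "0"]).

["0", "0", "-3", "0", "-5", "1", "0", "0"]

Dimensional matrix (M×T×L×I by i×E×a×g×t×Q×q×τ):
  M: [ 0  1  0  0  0  0  1  1]
  T: [ 0 -2 -2 -2  1 -1 -3 -2]
  L: [ 0  2  1  1  0  3  0 -1]
  I: [ 1  0  0  0  0  0  0  0]
Echelon form has 4 nonzero rows (pivots: i,E,a,t)
Pivot set = {i,E,a,t}, free = {g,Q,q,τ}
RREF:
  r0: [   1    0    0    0    0    0    0    0]
  r1: [   0    1    0    0    0    0    1    1]
  r2: [   0    0    1    1    0    3   -2   -3]
  r3: [   0    0    0    0    1    5   -5   -6]
Fix exponent of Q at 1, g at 0, q at 0, τ at 0; solve each RREF row for its pivot's exponent:
  r0: exp(i) + (0)·1 = 0 ⇒ exp(i) = 0
  r1: exp(E) + (0)·1 = 0 ⇒ exp(E) = 0
  r2: exp(a) + (3)·1 = 0 ⇒ exp(a) = -3
  r3: exp(t) + (5)·1 = 0 ⇒ exp(t) = -5
Π_2 = a^-3 · t^-5 · Q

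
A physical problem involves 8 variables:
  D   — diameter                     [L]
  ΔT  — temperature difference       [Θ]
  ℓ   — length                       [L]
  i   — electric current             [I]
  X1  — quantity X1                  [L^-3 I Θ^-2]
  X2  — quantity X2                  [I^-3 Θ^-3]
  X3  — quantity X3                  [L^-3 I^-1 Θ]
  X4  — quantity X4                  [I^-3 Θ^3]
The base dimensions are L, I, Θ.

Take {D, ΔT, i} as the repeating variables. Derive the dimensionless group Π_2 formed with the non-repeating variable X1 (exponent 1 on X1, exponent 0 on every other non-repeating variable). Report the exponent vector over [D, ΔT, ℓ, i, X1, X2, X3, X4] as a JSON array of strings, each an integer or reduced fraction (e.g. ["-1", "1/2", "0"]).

["3", "2", "0", "-1", "1", "0", "0", "0"]

Dimensional matrix (L×I×Θ by D×ΔT×ℓ×i×X1×X2×X3×X4):
  L: [ 1  0  1  0 -3  0 -3  0]
  I: [ 0  0  0  1  1 -3 -1 -3]
  Θ: [ 0  1  0  0 -2 -3  1  3]
Row reduction gives pivot columns D,ΔT,i; rank = 3
Repeat: D,ΔT,i; free: ℓ,X1,X2,X3,X4
RREF:
  r0: [   1    0    1    0   -3    0   -3    0]
  r1: [   0    1    0    0   -2   -3    1    3]
  r2: [   0    0    0    1    1   -3   -1   -3]
Fix exponent of X1 at 1, ℓ at 0, X2 at 0, X3 at 0, X4 at 0; solve each RREF row for its pivot's exponent:
  r0: exp(D) + (-3)·1 = 0 ⇒ exp(D) = 3
  r1: exp(ΔT) + (-2)·1 = 0 ⇒ exp(ΔT) = 2
  r2: exp(i) + (1)·1 = 0 ⇒ exp(i) = -1
Π_2 = D^3 · ΔT^2 · i^-1 · X1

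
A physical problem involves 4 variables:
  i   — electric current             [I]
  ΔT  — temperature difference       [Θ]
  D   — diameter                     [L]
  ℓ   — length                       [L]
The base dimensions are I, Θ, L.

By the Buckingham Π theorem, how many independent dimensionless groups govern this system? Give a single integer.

1

Write exponents as rows I,Θ,L / cols i,ΔT,D,ℓ:
  I: [ 1  0  0  0]
  Θ: [ 0  1  0  0]
  L: [ 0  0  1  1]
RREF → pivots at {i,ΔT,D} ⇒ r = 3
n=4, r=3 ⇒ 1 dimensionless group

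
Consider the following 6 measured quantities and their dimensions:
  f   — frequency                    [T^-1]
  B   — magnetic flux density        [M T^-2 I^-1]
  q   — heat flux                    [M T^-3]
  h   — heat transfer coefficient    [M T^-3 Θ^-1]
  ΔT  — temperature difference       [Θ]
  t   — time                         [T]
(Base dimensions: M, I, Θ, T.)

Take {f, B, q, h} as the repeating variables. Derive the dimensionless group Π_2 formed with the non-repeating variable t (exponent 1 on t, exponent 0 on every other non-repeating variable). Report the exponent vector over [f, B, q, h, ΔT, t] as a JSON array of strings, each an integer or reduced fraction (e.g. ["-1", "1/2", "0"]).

["1", "0", "0", "0", "0", "1"]

Dimensional matrix (M×I×Θ×T by f×B×q×h×ΔT×t):
  M: [ 0  1  1  1  0  0]
  I: [ 0 -1  0  0  0  0]
  Θ: [ 0  0  0 -1  1  0]
  T: [-1 -2 -3 -3  0  1]
RREF → pivots at {f,B,q,h} ⇒ r = 4
Pivot set = {f,B,q,h}, free = {ΔT,t}
RREF:
  r0: [   1    0    0    0    0   -1]
  r1: [   0    1    0    0    0    0]
  r2: [   0    0    1    0    1    0]
  r3: [   0    0    0    1   -1    0]
Fix exponent of t at 1, ΔT at 0; solve each RREF row for its pivot's exponent:
  r0: exp(f) + (-1)·1 = 0 ⇒ exp(f) = 1
  r1: exp(B) + (0)·1 = 0 ⇒ exp(B) = 0
  r2: exp(q) + (0)·1 = 0 ⇒ exp(q) = 0
  r3: exp(h) + (0)·1 = 0 ⇒ exp(h) = 0
Π_2 = f · t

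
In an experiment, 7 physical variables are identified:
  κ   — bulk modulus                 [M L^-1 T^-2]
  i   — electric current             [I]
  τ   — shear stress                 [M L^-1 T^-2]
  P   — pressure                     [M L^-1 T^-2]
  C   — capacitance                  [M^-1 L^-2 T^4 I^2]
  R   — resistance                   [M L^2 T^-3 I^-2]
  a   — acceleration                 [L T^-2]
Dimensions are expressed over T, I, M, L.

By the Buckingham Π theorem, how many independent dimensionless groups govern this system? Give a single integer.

Dimensional matrix (T×I×M×L by κ×i×τ×P×C×R×a):
  T: [-2  0 -2 -2  4 -3 -2]
  I: [ 0  1  0  0  2 -2  0]
  M: [ 1  0  1  1 -1  1  0]
  L: [-1  0 -1 -1 -2  2  1]
Echelon form has 4 nonzero rows (pivots: κ,i,C,R)
n=7, r=4 ⇒ 3 dimensionless groups

3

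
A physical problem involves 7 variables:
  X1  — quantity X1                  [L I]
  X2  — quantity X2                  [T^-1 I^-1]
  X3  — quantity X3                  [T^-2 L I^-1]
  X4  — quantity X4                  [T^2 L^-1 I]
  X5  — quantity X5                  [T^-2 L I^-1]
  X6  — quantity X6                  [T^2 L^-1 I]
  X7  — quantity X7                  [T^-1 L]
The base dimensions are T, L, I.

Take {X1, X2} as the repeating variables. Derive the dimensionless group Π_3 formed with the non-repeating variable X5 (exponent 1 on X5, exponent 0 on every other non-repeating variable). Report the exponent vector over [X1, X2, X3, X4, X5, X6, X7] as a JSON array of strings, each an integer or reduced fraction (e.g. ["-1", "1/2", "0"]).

["-1", "-2", "0", "0", "1", "0", "0"]

Dimensional matrix (T×L×I by X1×X2×X3×X4×X5×X6×X7):
  T: [ 0 -1 -2  2 -2  2 -1]
  L: [ 1  0  1 -1  1 -1  1]
  I: [ 1 -1 -1  1 -1  1  0]
Row reduction gives pivot columns X1,X2; rank = 2
Pivot set = {X1,X2}, free = {X3,X4,X5,X6,X7}
RREF:
  r0: [   1    0    1   -1    1   -1    1]
  r1: [   0    1    2   -2    2   -2    1]
  r2: [   0    0    0    0    0    0    0]
Fix exponent of X5 at 1, X3 at 0, X4 at 0, X6 at 0, X7 at 0; solve each RREF row for its pivot's exponent:
  r0: exp(X1) + (1)·1 = 0 ⇒ exp(X1) = -1
  r1: exp(X2) + (2)·1 = 0 ⇒ exp(X2) = -2
Π_3 = X1^-1 · X2^-2 · X5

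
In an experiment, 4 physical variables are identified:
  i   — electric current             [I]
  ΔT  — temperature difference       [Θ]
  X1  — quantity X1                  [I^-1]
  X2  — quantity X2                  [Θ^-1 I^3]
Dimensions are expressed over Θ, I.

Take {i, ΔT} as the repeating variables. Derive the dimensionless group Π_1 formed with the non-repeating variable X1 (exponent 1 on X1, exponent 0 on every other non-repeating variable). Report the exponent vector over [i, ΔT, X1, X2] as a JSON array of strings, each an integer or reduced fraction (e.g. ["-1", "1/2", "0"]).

["1", "0", "1", "0"]

Write exponents as rows Θ,I / cols i,ΔT,X1,X2:
  Θ: [ 0  1  0 -1]
  I: [ 1  0 -1  3]
Echelon form has 2 nonzero rows (pivots: i,ΔT)
Pivot set = {i,ΔT}, free = {X1,X2}
RREF:
  r0: [   1    0   -1    3]
  r1: [   0    1    0   -1]
Fix exponent of X1 at 1, X2 at 0; solve each RREF row for its pivot's exponent:
  r0: exp(i) + (-1)·1 = 0 ⇒ exp(i) = 1
  r1: exp(ΔT) + (0)·1 = 0 ⇒ exp(ΔT) = 0
Π_1 = i · X1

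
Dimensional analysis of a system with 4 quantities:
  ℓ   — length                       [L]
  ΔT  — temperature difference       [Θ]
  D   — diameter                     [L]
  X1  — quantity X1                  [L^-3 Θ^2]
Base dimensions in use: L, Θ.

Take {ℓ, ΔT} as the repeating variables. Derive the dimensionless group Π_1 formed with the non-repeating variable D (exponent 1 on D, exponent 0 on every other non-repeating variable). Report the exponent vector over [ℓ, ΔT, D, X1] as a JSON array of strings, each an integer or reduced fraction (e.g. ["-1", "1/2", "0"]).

["-1", "0", "1", "0"]

Dimensional matrix (L×Θ by ℓ×ΔT×D×X1):
  L: [ 1  0  1 -3]
  Θ: [ 0  1  0  2]
RREF → pivots at {ℓ,ΔT} ⇒ r = 2
Repeat: ℓ,ΔT; free: D,X1
RREF:
  r0: [   1    0    1   -3]
  r1: [   0    1    0    2]
Fix exponent of D at 1, X1 at 0; solve each RREF row for its pivot's exponent:
  r0: exp(ℓ) + (1)·1 = 0 ⇒ exp(ℓ) = -1
  r1: exp(ΔT) + (0)·1 = 0 ⇒ exp(ΔT) = 0
Π_1 = ℓ^-1 · D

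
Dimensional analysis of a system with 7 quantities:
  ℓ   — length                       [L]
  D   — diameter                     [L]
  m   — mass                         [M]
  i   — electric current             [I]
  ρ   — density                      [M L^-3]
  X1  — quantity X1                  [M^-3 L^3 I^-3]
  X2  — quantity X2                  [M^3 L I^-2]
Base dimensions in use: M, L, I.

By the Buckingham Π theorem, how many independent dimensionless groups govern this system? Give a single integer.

Write exponents as rows M,L,I / cols ℓ,D,m,i,ρ,X1,X2:
  M: [ 0  0  1  0  1 -3  3]
  L: [ 1  1  0  0 -3  3  1]
  I: [ 0  0  0  1  0 -3 -2]
Echelon form has 3 nonzero rows (pivots: ℓ,m,i)
7 vars − rank 3 = 4 Π groups

4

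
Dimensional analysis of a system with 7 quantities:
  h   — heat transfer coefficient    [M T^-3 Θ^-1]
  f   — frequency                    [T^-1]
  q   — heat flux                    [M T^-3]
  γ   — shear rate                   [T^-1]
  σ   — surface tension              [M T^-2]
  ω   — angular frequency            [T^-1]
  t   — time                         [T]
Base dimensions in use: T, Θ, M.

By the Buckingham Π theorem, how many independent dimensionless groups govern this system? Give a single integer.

Write exponents as rows T,Θ,M / cols h,f,q,γ,σ,ω,t:
  T: [-3 -1 -3 -1 -2 -1  1]
  Θ: [-1  0  0  0  0  0  0]
  M: [ 1  0  1  0  1  0  0]
Row reduction gives pivot columns h,f,q; rank = 3
n=7, r=3 ⇒ 4 dimensionless groups

4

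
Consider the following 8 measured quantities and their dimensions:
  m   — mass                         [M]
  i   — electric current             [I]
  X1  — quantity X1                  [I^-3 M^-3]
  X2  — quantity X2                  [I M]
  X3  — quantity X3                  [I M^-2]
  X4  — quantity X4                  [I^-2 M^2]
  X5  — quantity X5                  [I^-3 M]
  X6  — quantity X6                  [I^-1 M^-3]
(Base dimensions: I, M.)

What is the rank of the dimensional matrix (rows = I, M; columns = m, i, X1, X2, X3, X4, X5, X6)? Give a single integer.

Exponent matrix [I,M] × [m,i,X1,X2,X3,X4,X5,X6]:
  I: [ 0  1 -3  1  1 -2 -3 -1]
  M: [ 1  0 -3  1 -2  2  1 -3]
Row reduction gives pivot columns m,i; rank = 2

2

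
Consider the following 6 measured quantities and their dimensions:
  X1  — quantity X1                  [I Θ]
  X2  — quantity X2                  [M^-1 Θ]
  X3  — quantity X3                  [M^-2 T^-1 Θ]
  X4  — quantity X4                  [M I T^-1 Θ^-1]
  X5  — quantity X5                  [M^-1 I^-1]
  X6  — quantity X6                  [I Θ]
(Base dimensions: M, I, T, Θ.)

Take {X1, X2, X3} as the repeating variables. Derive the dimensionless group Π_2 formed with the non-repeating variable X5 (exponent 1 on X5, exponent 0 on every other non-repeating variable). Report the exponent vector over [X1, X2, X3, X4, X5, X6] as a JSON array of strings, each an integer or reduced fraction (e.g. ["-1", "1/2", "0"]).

["1", "-1", "0", "0", "1", "0"]

Exponent matrix [M,I,T,Θ] × [X1,X2,X3,X4,X5,X6]:
  M: [ 0 -1 -2  1 -1  0]
  I: [ 1  0  0  1 -1  1]
  T: [ 0  0 -1 -1  0  0]
  Θ: [ 1  1  1 -1  0  1]
Echelon form has 3 nonzero rows (pivots: X1,X2,X3)
Repeat: X1,X2,X3; free: X4,X5,X6
RREF:
  r0: [   1    0    0    1   -1    1]
  r1: [   0    1    0   -3    1    0]
  r2: [   0    0    1    1    0    0]
  r3: [   0    0    0    0    0    0]
Fix exponent of X5 at 1, X4 at 0, X6 at 0; solve each RREF row for its pivot's exponent:
  r0: exp(X1) + (-1)·1 = 0 ⇒ exp(X1) = 1
  r1: exp(X2) + (1)·1 = 0 ⇒ exp(X2) = -1
  r2: exp(X3) + (0)·1 = 0 ⇒ exp(X3) = 0
Π_2 = X1 · X2^-1 · X5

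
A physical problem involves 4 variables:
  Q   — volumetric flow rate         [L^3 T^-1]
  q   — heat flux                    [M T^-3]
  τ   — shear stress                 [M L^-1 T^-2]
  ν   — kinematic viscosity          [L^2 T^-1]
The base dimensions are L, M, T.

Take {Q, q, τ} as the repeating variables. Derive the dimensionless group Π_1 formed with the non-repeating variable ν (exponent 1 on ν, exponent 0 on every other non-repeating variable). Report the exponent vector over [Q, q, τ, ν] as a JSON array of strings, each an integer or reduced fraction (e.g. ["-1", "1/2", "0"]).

["-1/2", "-1/2", "1/2", "1"]

Exponent matrix [L,M,T] × [Q,q,τ,ν]:
  L: [ 3  0 -1  2]
  M: [ 0  1  1  0]
  T: [-1 -3 -2 -1]
Row reduction gives pivot columns Q,q,τ; rank = 3
Repeat: Q,q,τ; free: ν
RREF:
  r0: [   1    0    0  1/2]
  r1: [   0    1    0  1/2]
  r2: [   0    0    1 -1/2]
Fix exponent of ν at 1; solve each RREF row for its pivot's exponent:
  r0: exp(Q) + (1/2)·1 = 0 ⇒ exp(Q) = -1/2
  r1: exp(q) + (1/2)·1 = 0 ⇒ exp(q) = -1/2
  r2: exp(τ) + (-1/2)·1 = 0 ⇒ exp(τ) = 1/2
Π_1 = Q^(-1/2) · q^(-1/2) · τ^(1/2) · ν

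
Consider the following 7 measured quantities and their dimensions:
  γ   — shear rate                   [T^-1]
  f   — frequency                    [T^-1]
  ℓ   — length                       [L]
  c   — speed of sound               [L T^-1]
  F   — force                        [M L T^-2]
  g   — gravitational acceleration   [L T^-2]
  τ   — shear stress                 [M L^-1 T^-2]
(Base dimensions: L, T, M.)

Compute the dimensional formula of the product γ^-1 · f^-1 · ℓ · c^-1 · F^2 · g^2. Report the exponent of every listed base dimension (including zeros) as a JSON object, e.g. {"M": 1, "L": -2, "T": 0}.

{"L": 4, "T": -5, "M": 2}

Write exponents as rows L,T,M / cols γ,f,ℓ,c,F,g,τ:
  L: [ 0  0  1  1  1  1 -1]
  T: [-1 -1  0 -1 -2 -2 -2]
  M: [ 0  0  0  0  1  0  1]
  [L]: (-1)·0+(-1)·0+(1)·1+(-1)·1+(2)·1+(2)·1 = 4
  [T]: (-1)·-1+(-1)·-1+(1)·0+(-1)·-1+(2)·-2+(2)·-2 = -5
  [M]: (-1)·0+(-1)·0+(1)·0+(-1)·0+(2)·1+(2)·0 = 2
⇒ L^4 T^-5 M^2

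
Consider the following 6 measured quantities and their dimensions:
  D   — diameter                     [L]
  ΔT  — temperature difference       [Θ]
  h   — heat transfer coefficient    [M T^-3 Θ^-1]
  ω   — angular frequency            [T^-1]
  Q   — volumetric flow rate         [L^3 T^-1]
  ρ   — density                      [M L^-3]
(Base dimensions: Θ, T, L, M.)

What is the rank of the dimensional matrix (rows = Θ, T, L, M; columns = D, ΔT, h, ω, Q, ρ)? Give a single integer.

Dimensional matrix (Θ×T×L×M by D×ΔT×h×ω×Q×ρ):
  Θ: [ 0  1 -1  0  0  0]
  T: [ 0  0 -3 -1 -1  0]
  L: [ 1  0  0  0  3 -3]
  M: [ 0  0  1  0  0  1]
Echelon form has 4 nonzero rows (pivots: D,ΔT,h,ω)

4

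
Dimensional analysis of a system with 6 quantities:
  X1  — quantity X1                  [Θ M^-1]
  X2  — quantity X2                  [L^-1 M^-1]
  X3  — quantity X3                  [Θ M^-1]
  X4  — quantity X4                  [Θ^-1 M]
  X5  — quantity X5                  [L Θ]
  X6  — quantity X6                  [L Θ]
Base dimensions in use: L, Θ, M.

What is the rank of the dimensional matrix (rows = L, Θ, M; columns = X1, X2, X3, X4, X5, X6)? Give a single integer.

2

Dimensional matrix (L×Θ×M by X1×X2×X3×X4×X5×X6):
  L: [ 0 -1  0  0  1  1]
  Θ: [ 1  0  1 -1  1  1]
  M: [-1 -1 -1  1  0  0]
Row reduction gives pivot columns X1,X2; rank = 2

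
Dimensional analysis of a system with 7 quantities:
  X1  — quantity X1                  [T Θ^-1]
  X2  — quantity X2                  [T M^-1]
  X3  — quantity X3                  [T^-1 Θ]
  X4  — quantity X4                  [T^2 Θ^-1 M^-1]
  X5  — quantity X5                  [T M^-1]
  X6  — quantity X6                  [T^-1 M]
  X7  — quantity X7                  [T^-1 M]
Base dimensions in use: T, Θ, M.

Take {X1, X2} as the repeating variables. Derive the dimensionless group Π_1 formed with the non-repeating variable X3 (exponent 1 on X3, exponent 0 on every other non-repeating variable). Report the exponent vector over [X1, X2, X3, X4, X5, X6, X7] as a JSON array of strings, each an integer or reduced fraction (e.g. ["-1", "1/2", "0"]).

["1", "0", "1", "0", "0", "0", "0"]

Exponent matrix [T,Θ,M] × [X1,X2,X3,X4,X5,X6,X7]:
  T: [ 1  1 -1  2  1 -1 -1]
  Θ: [-1  0  1 -1  0  0  0]
  M: [ 0 -1  0 -1 -1  1  1]
RREF → pivots at {X1,X2} ⇒ r = 2
Repeat: X1,X2; free: X3,X4,X5,X6,X7
RREF:
  r0: [   1    0   -1    1    0    0    0]
  r1: [   0    1    0    1    1   -1   -1]
  r2: [   0    0    0    0    0    0    0]
Fix exponent of X3 at 1, X4 at 0, X5 at 0, X6 at 0, X7 at 0; solve each RREF row for its pivot's exponent:
  r0: exp(X1) + (-1)·1 = 0 ⇒ exp(X1) = 1
  r1: exp(X2) + (0)·1 = 0 ⇒ exp(X2) = 0
Π_1 = X1 · X3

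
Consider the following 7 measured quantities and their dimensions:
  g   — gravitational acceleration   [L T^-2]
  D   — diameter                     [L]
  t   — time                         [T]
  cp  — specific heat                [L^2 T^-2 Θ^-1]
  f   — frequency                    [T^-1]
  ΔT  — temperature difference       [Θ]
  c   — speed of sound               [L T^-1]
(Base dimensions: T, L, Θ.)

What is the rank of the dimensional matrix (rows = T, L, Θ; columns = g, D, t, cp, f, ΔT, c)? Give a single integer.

Exponent matrix [T,L,Θ] × [g,D,t,cp,f,ΔT,c]:
  T: [-2  0  1 -2 -1  0 -1]
  L: [ 1  1  0  2  0  0  1]
  Θ: [ 0  0  0 -1  0  1  0]
Row reduction gives pivot columns g,D,cp; rank = 3

3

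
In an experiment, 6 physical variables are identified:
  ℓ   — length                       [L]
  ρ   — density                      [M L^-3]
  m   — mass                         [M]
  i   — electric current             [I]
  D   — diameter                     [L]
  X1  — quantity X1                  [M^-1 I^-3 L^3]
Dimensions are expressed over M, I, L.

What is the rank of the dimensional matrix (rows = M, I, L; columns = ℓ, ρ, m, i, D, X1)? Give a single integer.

3

Exponent matrix [M,I,L] × [ℓ,ρ,m,i,D,X1]:
  M: [ 0  1  1  0  0 -1]
  I: [ 0  0  0  1  0 -3]
  L: [ 1 -3  0  0  1  3]
Echelon form has 3 nonzero rows (pivots: ℓ,ρ,i)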